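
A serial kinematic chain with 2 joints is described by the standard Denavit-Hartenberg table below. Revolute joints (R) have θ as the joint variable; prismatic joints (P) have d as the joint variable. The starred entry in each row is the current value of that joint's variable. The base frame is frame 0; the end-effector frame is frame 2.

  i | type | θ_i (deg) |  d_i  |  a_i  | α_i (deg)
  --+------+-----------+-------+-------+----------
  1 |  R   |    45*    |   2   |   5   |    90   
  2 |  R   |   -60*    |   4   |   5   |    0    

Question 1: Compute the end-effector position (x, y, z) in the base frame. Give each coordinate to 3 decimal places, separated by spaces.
after link 1: o_1 = (3.5355, 3.5355, 2.0000)
after link 2: o_2 = (8.1317, 2.4749, -2.3301)

8.132 2.475 -2.330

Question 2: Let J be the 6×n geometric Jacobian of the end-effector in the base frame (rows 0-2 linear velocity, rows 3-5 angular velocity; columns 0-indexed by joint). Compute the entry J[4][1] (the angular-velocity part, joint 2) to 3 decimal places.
-0.707

axis z_1 = (0.7071,-0.7071,0.0000); lever o_n−o_1 = (4.5962,-1.0607,-4.3301)
cross product → J_v[:, 1] = (3.0619,3.0619,2.5000)
J_ω[:, 1] = z_1
entry J[4][1] = -0.7071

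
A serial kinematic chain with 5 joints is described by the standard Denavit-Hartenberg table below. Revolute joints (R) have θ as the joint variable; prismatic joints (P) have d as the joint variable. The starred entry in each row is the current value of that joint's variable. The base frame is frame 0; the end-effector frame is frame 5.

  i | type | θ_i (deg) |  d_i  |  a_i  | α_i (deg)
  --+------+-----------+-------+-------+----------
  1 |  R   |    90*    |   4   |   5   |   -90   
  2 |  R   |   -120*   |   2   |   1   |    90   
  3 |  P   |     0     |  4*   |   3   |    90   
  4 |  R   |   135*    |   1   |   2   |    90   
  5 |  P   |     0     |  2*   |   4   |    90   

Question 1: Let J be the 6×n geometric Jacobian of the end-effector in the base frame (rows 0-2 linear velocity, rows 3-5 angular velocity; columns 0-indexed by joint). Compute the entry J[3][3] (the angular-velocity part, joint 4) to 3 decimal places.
axis z_3 = (1.0000,-0.0000,-0.0000); lever o_n−o_3 = (1.0000,-3.4848,-5.2779)
cross product → J_v[:, 3] = (0.0000,5.2779,-3.4848)
J_ω[:, 3] = z_3
entry J[3][3] = 1.0000

1.000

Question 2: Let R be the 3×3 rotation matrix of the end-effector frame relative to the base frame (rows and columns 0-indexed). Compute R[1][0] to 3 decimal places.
-0.259

End-effector x-axis (col 0 of R) = (-0.0000,-0.2588,-0.9659)
R[1][0] = -0.2588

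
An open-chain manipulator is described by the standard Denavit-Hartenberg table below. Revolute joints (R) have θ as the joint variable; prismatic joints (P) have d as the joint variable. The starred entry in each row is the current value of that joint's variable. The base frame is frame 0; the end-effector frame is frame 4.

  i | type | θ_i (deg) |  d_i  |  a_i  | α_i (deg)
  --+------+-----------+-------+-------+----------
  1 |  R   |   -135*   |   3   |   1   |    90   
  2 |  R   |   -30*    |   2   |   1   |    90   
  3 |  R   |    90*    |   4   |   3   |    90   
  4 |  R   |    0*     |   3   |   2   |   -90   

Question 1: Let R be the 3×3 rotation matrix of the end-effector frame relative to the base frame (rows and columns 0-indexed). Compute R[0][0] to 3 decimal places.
End-effector x-axis (col 0 of R) = (-0.7071,0.7071,0.0000)
R[0][0] = -0.7071

-0.707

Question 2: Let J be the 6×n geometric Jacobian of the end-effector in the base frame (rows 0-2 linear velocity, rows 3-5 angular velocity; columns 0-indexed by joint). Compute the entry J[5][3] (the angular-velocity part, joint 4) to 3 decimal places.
axis z_3 = (-0.6124,-0.6124,-0.5000); lever o_n−o_3 = (-3.2513,-0.4229,-1.5000)
cross product → J_v[:, 3] = (0.7071,0.7071,-1.7321)
J_ω[:, 3] = z_3
entry J[5][3] = -0.5000

-0.500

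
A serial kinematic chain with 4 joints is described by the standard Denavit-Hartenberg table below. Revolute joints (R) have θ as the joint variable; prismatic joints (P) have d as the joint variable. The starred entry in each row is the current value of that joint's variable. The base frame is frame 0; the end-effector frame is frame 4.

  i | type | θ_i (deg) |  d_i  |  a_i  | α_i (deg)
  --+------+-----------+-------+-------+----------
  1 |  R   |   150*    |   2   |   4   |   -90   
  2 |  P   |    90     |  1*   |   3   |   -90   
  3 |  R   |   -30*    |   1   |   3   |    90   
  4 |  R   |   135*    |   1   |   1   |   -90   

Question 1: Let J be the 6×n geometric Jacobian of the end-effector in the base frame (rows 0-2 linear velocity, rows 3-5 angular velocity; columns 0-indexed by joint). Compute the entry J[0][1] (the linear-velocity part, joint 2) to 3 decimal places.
-0.500

prismatic axis z_1 = (-0.5000,-0.8660,0.0000)
J_v[:, 1] = z_1; J_ω[:, 1] = (0,0,0)
entry J[0][1] = -0.5000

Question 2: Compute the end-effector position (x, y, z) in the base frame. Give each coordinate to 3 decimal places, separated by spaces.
-3.492 -1.462 -2.486

after link 1: o_1 = (-3.4641, 2.0000, 2.0000)
after link 2: o_2 = (-3.9641, 1.1340, -1.0000)
after link 3: o_3 = (-3.8481, -0.6651, -3.5981)
after link 4: o_4 = (-3.4919, -1.4624, -2.4857)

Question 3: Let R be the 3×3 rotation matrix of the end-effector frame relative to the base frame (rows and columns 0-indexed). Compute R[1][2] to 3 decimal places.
End-effector z-axis (col 2 of R) = (-0.4356,0.6597,0.6124)
R[1][2] = 0.6597

0.660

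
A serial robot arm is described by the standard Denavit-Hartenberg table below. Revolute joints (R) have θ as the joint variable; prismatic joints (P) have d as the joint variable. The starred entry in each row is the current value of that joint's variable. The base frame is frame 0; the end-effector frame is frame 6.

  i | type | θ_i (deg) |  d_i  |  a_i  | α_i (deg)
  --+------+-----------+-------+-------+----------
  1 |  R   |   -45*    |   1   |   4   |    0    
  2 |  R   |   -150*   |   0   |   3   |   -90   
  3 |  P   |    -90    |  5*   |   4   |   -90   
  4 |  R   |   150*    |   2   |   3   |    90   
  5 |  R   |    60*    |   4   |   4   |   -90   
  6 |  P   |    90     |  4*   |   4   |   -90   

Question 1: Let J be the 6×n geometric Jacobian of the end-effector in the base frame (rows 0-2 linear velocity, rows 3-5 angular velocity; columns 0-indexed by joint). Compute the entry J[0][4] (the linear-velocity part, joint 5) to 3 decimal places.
0.707

axis z_4 = (0.2241,0.8365,0.5000); lever o_n−o_4 = (-5.4674,0.7071,1.2679)
cross product → J_v[:, 4] = (0.7071,-3.0179,4.7321)
J_ω[:, 4] = z_4
entry J[0][4] = 0.7071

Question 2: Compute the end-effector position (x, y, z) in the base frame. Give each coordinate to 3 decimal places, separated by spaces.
after link 1: o_1 = (2.8284, -2.8284, 1.0000)
after link 2: o_2 = (-0.0694, -2.0520, 1.0000)
after link 3: o_3 = (-1.3634, -6.8816, 5.0000)
after link 4: o_4 = (-2.9071, -4.9151, 2.4019)
after link 5: o_5 = (-5.0977, 0.2935, 2.6699)
after link 6: o_6 = (-8.3745, -4.2080, 3.6699)

-8.374 -4.208 3.670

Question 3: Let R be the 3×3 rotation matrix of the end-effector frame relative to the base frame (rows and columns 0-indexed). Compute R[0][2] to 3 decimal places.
End-effector z-axis (col 2 of R) = (0.7718,-0.4656,0.4330)
R[0][2] = 0.7718

0.772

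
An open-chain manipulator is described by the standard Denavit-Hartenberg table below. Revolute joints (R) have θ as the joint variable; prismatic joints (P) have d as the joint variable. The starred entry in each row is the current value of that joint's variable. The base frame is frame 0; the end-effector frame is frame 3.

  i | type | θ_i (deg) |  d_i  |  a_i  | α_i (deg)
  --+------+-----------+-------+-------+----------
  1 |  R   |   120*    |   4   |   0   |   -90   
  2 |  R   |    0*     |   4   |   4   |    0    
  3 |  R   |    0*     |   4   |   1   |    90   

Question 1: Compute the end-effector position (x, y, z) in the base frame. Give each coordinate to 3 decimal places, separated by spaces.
-9.428 0.330 4.000

after link 1: o_1 = (0.0000, 0.0000, 4.0000)
after link 2: o_2 = (-5.4641, 1.4641, 4.0000)
after link 3: o_3 = (-9.4282, 0.3301, 4.0000)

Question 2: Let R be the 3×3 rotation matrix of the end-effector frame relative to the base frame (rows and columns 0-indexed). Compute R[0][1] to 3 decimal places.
End-effector y-axis (col 1 of R) = (-0.8660,-0.5000,0.0000)
R[0][1] = -0.8660

-0.866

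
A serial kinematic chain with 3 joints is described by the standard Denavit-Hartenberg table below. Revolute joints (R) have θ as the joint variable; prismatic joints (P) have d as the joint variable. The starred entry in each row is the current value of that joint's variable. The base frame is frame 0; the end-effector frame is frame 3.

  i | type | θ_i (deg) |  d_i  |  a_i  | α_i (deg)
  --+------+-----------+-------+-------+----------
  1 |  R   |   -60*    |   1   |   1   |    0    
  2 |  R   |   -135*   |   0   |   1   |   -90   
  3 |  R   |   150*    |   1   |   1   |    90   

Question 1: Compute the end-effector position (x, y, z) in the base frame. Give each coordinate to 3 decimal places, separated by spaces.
0.112 -1.797 0.500

after link 1: o_1 = (0.5000, -0.8660, 1.0000)
after link 2: o_2 = (-0.4659, -0.6072, 1.0000)
after link 3: o_3 = (0.1118, -1.7973, 0.5000)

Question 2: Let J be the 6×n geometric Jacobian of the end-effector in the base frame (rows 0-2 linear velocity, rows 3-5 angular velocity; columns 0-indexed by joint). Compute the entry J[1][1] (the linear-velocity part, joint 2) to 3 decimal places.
-0.388

axis z_1 = (0.0000,0.0000,1.0000); lever o_n−o_1 = (-0.3882,-0.9313,-0.5000)
cross product → J_v[:, 1] = (0.9313,-0.3882,0.0000)
J_ω[:, 1] = z_1
entry J[1][1] = -0.3882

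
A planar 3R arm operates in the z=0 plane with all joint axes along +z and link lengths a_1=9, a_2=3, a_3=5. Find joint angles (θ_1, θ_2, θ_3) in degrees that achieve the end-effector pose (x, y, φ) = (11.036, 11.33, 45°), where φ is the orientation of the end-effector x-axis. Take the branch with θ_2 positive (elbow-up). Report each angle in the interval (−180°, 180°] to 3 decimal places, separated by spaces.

32.206 59.987 -47.193

wrist centre = target − a_3·(cos φ, sin φ) = (7.5005, 7.7945)
cos θ_2 = (117.0107−9²−3²)/(2·9·3) = 0.5002; θ_2 = 59.9869° (elbow-up)
β = atan2(7.7945,7.5005) = 46.1012°; ψ = atan2(2.5977,10.5006) = 13.8954°
θ_1 = β − ψ = 32.2058°
θ_3 = φ − θ_1 − θ_2 = -47.1927° (wrapped to (-180°,180°])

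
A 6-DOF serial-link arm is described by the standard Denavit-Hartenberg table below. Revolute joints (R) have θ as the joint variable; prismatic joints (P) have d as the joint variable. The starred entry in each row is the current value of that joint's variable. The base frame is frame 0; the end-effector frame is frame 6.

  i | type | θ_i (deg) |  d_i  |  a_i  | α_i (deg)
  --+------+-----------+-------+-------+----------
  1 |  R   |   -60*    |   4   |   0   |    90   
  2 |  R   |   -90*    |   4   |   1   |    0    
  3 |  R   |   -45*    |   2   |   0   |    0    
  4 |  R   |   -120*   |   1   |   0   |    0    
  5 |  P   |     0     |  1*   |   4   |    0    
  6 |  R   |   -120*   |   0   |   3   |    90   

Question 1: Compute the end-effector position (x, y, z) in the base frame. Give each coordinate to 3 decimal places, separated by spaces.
-5.997 -5.613 6.087

after link 1: o_1 = (0.0000, 0.0000, 4.0000)
after link 2: o_2 = (-3.4641, -2.0000, 3.0000)
after link 3: o_3 = (-5.1962, -3.0000, 3.0000)
after link 4: o_4 = (-6.0622, -3.5000, 3.0000)
after link 5: o_5 = (-7.4458, -3.1034, 6.8637)
after link 6: o_6 = (-5.9970, -5.6130, 6.0872)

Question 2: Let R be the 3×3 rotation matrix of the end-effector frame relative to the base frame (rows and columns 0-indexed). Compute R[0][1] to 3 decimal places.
-0.866

End-effector y-axis (col 1 of R) = (-0.8660,-0.5000,0.0000)
R[0][1] = -0.8660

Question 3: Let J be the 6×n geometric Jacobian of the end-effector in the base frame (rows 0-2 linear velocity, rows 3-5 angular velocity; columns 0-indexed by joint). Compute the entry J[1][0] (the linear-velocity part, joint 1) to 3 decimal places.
-5.997

axis z_0 = ẑ; lever o_n−o_0 = (-5.9970,-5.6130,6.0872)
cross product → J_v[:, 0] = (5.6130,-5.9970,0.0000)
J_ω[:, 0] = z_0
entry J[1][0] = -5.9970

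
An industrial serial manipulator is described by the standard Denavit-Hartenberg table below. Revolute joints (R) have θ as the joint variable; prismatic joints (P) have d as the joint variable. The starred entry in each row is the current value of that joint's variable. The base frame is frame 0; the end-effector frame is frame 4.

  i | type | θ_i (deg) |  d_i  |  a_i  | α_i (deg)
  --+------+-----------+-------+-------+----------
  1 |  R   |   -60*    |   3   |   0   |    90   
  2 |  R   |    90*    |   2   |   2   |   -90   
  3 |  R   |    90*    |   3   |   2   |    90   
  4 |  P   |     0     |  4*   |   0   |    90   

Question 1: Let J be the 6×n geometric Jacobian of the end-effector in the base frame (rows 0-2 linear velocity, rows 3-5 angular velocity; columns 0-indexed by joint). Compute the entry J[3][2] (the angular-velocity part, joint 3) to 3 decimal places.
axis z_2 = (-0.5000,0.8660,0.0000); lever o_n−o_2 = (0.2321,3.5981,4.0000)
cross product → J_v[:, 2] = (3.4641,2.0000,-2.0000)
J_ω[:, 2] = z_2
entry J[3][2] = -0.5000

-0.500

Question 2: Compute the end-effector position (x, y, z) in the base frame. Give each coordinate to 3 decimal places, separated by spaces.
-1.500 2.598 9.000

after link 1: o_1 = (0.0000, 0.0000, 3.0000)
after link 2: o_2 = (-1.7321, -1.0000, 5.0000)
after link 3: o_3 = (-1.5000, 2.5981, 5.0000)
after link 4: o_4 = (-1.5000, 2.5981, 9.0000)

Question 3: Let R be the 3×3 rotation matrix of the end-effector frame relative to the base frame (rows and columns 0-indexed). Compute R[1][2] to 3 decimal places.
-0.866

End-effector z-axis (col 2 of R) = (0.5000,-0.8660,0.0000)
R[1][2] = -0.8660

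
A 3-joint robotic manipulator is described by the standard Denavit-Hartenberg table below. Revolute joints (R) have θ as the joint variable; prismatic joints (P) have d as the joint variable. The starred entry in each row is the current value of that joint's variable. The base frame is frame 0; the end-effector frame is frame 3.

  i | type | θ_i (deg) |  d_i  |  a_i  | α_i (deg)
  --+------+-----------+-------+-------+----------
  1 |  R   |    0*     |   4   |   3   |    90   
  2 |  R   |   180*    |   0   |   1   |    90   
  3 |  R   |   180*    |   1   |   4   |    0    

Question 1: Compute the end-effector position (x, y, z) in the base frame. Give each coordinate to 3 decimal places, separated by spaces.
after link 1: o_1 = (3.0000, 0.0000, 4.0000)
after link 2: o_2 = (2.0000, 0.0000, 4.0000)
after link 3: o_3 = (6.0000, -0.0000, 5.0000)

6.000 -0.000 5.000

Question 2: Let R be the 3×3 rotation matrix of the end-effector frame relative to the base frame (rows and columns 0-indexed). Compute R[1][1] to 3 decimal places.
End-effector y-axis (col 1 of R) = (0.0000,1.0000,-0.0000)
R[1][1] = 1.0000

1.000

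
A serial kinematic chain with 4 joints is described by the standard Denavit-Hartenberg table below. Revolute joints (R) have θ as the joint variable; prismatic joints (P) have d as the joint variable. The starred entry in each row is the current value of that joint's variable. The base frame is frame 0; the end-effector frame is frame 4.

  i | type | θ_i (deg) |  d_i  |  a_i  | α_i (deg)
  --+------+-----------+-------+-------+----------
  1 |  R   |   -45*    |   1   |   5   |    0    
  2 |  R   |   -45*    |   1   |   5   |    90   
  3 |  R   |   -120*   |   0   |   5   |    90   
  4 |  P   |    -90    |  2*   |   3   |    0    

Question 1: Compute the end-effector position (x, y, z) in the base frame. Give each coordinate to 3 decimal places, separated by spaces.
after link 1: o_1 = (3.5355, -3.5355, 1.0000)
after link 2: o_2 = (3.5355, -8.5355, 2.0000)
after link 3: o_3 = (3.5355, -6.0355, -2.3301)
after link 4: o_4 = (6.5355, -4.3035, -1.3301)

6.536 -4.303 -1.330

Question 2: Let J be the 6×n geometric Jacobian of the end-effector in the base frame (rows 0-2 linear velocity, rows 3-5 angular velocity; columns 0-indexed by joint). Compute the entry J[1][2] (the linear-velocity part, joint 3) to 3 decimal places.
-3.330

axis z_2 = (-1.0000,-0.0000,0.0000); lever o_n−o_2 = (3.0000,4.2321,-3.3301)
cross product → J_v[:, 2] = (0.0000,-3.3301,-4.2321)
J_ω[:, 2] = z_2
entry J[1][2] = -3.3301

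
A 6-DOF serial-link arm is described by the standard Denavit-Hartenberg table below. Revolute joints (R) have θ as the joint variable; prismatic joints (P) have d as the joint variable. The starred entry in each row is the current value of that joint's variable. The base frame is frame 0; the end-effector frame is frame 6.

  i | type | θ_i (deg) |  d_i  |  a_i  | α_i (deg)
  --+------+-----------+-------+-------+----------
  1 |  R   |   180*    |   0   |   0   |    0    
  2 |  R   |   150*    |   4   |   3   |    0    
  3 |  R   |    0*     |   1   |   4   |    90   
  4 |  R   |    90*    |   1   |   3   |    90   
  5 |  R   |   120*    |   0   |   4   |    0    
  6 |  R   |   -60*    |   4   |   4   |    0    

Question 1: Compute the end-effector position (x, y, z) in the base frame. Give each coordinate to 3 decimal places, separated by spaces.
5.562 -12.366 8.000

after link 1: o_1 = (0.0000, 0.0000, 0.0000)
after link 2: o_2 = (2.5981, -1.5000, 4.0000)
after link 3: o_3 = (6.0622, -3.5000, 5.0000)
after link 4: o_4 = (5.5622, -4.3660, 8.0000)
after link 5: o_5 = (3.8301, -7.3660, 6.0000)
after link 6: o_6 = (5.5622, -12.3660, 8.0000)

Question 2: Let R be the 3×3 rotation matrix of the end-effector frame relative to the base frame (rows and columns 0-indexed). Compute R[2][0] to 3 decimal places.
End-effector x-axis (col 0 of R) = (-0.4330,-0.7500,0.5000)
R[2][0] = 0.5000

0.500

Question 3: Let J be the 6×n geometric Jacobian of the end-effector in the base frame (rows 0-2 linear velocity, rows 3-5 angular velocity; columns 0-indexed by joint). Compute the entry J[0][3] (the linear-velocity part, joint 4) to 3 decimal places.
-2.598

axis z_3 = (-0.5000,-0.8660,0.0000); lever o_n−o_3 = (-0.5000,-8.8660,3.0000)
cross product → J_v[:, 3] = (-2.5981,1.5000,4.0000)
J_ω[:, 3] = z_3
entry J[0][3] = -2.5981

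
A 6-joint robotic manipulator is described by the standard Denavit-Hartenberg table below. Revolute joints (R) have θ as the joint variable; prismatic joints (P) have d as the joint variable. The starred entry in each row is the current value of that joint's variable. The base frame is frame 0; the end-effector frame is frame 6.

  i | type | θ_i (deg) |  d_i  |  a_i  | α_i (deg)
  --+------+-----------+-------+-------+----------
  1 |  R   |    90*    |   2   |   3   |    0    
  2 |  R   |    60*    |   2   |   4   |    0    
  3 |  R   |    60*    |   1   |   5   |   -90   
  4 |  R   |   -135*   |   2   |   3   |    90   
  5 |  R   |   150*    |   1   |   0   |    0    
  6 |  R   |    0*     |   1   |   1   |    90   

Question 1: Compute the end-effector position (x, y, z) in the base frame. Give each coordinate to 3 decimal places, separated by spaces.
after link 1: o_1 = (0.0000, 3.0000, 2.0000)
after link 2: o_2 = (-3.4641, 5.0000, 4.0000)
after link 3: o_3 = (-7.7942, 2.5000, 5.0000)
after link 4: o_4 = (-4.9571, 1.8286, 7.1213)
after link 5: o_5 = (-4.3447, 2.1822, 6.4142)
after link 6: o_6 = (-4.0127, 1.7965, 5.0947)

-4.013 1.797 5.095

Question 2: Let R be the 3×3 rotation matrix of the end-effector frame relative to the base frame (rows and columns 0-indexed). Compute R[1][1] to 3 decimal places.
End-effector y-axis (col 1 of R) = (0.6124,0.3536,-0.7071)
R[1][1] = 0.3536

0.354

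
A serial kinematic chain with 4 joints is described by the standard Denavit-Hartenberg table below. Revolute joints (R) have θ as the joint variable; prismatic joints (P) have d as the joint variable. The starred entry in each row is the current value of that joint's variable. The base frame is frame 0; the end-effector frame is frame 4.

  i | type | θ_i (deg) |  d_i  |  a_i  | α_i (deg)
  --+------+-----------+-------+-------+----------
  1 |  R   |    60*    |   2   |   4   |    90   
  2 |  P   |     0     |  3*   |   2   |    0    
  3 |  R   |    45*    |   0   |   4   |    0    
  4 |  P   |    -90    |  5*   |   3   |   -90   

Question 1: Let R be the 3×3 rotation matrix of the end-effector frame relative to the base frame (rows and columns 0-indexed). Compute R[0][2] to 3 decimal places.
End-effector z-axis (col 2 of R) = (0.3536,0.6124,0.7071)
R[0][2] = 0.3536

0.354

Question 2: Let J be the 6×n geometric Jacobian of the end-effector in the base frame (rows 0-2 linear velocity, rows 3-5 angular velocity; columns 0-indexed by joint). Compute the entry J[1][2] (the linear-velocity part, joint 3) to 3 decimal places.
axis z_2 = (0.8660,-0.5000,0.0000); lever o_n−o_2 = (6.8050,1.7866,0.7071)
cross product → J_v[:, 2] = (-0.3536,-0.6124,4.9497)
J_ω[:, 2] = z_2
entry J[1][2] = -0.6124

-0.612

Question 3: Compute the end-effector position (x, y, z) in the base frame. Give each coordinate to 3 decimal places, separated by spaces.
12.403 5.483 2.707

after link 1: o_1 = (2.0000, 3.4641, 2.0000)
after link 2: o_2 = (5.5981, 3.6962, 2.0000)
after link 3: o_3 = (7.0123, 6.1456, 4.8284)
after link 4: o_4 = (12.4031, 5.4828, 2.7071)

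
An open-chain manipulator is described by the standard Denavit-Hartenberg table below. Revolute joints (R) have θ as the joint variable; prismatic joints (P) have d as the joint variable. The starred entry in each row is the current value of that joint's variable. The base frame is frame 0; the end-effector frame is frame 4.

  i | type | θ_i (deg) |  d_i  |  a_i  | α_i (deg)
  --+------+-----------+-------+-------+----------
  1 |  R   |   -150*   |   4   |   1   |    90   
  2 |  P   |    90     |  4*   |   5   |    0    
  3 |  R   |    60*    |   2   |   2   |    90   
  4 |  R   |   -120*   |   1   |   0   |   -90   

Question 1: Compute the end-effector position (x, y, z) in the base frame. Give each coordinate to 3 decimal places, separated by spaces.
after link 1: o_1 = (-0.8660, -0.5000, 4.0000)
after link 2: o_2 = (-2.8660, 2.9641, 9.0000)
after link 3: o_3 = (-2.3660, 5.5622, 10.0000)
after link 4: o_4 = (-2.7990, 5.3122, 10.8660)

-2.799 5.312 10.866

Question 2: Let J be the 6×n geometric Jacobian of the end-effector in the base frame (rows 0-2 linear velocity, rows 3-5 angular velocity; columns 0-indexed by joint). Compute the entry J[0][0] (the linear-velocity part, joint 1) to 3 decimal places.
-5.312

axis z_0 = ẑ; lever o_n−o_0 = (-2.7990,5.3122,10.8660)
cross product → J_v[:, 0] = (-5.3122,-2.7990,0.0000)
J_ω[:, 0] = z_0
entry J[0][0] = -5.3122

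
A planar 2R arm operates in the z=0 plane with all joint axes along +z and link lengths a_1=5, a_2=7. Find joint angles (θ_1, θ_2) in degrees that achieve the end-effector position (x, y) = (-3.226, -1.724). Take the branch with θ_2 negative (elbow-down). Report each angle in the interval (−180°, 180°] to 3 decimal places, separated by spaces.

-45.000 -149.998

cos θ_2 = (13.3793−5²−7²)/(2·5·7) = -0.8660; θ_2 = -149.9983° (elbow-down)
β = atan2(-1.7240,-3.2260) = -151.8796°; ψ = atan2(-3.5002,-1.0621) = -106.8796°
θ_1 = β − ψ = -45.0000°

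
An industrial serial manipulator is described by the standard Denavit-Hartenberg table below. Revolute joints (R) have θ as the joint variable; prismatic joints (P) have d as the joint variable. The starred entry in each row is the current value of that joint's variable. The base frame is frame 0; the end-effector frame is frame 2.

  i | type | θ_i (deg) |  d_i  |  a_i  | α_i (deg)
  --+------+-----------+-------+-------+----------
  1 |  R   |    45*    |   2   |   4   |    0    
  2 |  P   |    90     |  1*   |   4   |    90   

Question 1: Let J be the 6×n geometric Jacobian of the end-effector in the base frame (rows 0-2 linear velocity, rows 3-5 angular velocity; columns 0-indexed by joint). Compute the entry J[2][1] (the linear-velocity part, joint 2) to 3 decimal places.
1.000

prismatic axis z_1 = (0.0000,0.0000,1.0000)
J_v[:, 1] = z_1; J_ω[:, 1] = (0,0,0)
entry J[2][1] = 1.0000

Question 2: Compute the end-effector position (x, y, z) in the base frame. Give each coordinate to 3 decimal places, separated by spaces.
after link 1: o_1 = (2.8284, 2.8284, 2.0000)
after link 2: o_2 = (0.0000, 5.6569, 3.0000)

0.000 5.657 3.000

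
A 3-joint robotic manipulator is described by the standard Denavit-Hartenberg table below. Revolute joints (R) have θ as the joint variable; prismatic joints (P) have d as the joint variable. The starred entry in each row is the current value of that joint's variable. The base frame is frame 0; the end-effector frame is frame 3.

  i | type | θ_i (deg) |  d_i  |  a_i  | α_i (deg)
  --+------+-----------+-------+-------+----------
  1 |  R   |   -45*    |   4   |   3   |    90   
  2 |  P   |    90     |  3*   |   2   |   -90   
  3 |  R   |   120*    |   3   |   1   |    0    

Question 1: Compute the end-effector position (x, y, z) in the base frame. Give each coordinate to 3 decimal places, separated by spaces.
-1.509 -1.509 5.500

after link 1: o_1 = (2.1213, -2.1213, 4.0000)
after link 2: o_2 = (0.0000, -4.2426, 6.0000)
after link 3: o_3 = (-1.5089, -1.5089, 5.5000)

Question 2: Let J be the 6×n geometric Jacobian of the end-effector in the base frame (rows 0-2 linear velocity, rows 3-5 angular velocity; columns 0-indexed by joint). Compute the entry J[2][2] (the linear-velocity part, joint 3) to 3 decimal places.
axis z_2 = (-0.7071,0.7071,0.0000); lever o_n−o_2 = (-1.5089,2.7337,-0.5000)
cross product → J_v[:, 2] = (-0.3536,-0.3536,-0.8660)
J_ω[:, 2] = z_2
entry J[2][2] = -0.8660

-0.866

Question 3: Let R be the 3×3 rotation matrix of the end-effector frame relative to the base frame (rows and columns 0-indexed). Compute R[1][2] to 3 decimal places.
End-effector z-axis (col 2 of R) = (-0.7071,0.7071,0.0000)
R[1][2] = 0.7071

0.707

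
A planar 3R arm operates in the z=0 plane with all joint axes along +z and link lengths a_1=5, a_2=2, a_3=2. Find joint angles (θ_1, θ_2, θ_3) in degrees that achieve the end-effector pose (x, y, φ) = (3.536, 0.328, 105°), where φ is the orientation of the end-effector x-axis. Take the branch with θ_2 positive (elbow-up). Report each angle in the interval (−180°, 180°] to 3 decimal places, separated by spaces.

wrist centre = target − a_3·(cos φ, sin φ) = (4.0536, -1.6039)
cos θ_2 = (19.0043−5²−2²)/(2·5·2) = -0.4998; θ_2 = 119.9857° (elbow-up)
β = atan2(-1.6039,4.0536) = -21.5866°; ψ = atan2(1.7323,4.0004) = 23.4140°
θ_1 = β − ψ = -45.0006°
θ_3 = φ − θ_1 − θ_2 = 30.0149° (wrapped to (-180°,180°])

-45.001 119.986 30.015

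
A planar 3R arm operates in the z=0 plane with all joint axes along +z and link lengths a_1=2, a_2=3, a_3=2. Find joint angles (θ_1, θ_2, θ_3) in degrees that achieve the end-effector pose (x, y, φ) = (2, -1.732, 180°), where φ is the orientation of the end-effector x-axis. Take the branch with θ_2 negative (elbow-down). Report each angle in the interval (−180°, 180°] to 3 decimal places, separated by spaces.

wrist centre = target − a_3·(cos φ, sin φ) = (4.0000, -1.7320)
cos θ_2 = (18.9998−2²−3²)/(2·2·3) = 0.5000; θ_2 = -60.0010° (elbow-down)
β = atan2(-1.7320,4.0000) = -23.4126°; ψ = atan2(-2.5981,3.5000) = -36.5874°
θ_1 = β − ψ = 13.1748°
θ_3 = φ − θ_1 − θ_2 = -133.1738° (wrapped to (-180°,180°])

13.175 -60.001 -133.174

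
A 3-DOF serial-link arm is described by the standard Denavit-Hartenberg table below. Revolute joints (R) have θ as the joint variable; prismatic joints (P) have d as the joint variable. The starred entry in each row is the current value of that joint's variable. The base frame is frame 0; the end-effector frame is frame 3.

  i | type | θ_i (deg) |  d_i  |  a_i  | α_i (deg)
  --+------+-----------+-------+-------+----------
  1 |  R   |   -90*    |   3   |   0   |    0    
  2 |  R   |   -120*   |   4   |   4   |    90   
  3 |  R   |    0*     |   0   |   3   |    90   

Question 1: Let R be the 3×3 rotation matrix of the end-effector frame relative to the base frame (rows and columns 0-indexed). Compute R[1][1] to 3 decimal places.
End-effector y-axis (col 1 of R) = (0.5000,0.8660,0.0000)
R[1][1] = 0.8660

0.866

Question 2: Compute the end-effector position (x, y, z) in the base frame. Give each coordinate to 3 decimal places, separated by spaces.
after link 1: o_1 = (0.0000, 0.0000, 3.0000)
after link 2: o_2 = (-3.4641, 2.0000, 7.0000)
after link 3: o_3 = (-6.0622, 3.5000, 7.0000)

-6.062 3.500 7.000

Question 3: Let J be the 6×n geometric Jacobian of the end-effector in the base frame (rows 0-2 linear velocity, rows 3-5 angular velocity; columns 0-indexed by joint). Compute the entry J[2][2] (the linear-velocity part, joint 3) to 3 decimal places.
3.000

axis z_2 = (0.5000,0.8660,0.0000); lever o_n−o_2 = (-2.5981,1.5000,0.0000)
cross product → J_v[:, 2] = (-0.0000,-0.0000,3.0000)
J_ω[:, 2] = z_2
entry J[2][2] = 3.0000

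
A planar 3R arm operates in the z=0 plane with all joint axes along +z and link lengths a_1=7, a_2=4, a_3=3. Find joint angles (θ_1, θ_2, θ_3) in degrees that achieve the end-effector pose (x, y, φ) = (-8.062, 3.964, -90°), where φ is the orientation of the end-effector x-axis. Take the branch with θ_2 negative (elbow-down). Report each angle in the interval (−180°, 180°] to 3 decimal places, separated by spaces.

150.003 -30.009 150.006

wrist centre = target − a_3·(cos φ, sin φ) = (-8.0620, 6.9640)
cos θ_2 = (113.4931−7²−4²)/(2·7·4) = 0.8659; θ_2 = -30.0088° (elbow-down)
β = atan2(6.9640,-8.0620) = 139.1794°; ψ = atan2(-2.0005,10.4638) = -10.8235°
θ_1 = β − ψ = 150.0029°
θ_3 = φ − θ_1 − θ_2 = 150.0059° (wrapped to (-180°,180°])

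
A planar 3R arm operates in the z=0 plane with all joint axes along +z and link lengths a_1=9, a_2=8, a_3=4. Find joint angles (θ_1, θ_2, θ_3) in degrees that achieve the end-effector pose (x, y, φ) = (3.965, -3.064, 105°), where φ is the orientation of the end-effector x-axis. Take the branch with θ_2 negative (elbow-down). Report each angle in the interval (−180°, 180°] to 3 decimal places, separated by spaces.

wrist centre = target − a_3·(cos φ, sin φ) = (5.0003, -6.9277)
cos θ_2 = (72.9958−9²−8²)/(2·9·8) = -0.5000; θ_2 = -120.0019° (elbow-down)
β = atan2(-6.9277,5.0003) = -54.1790°; ψ = atan2(-6.9281,4.9998) = -54.1832°
θ_1 = β − ψ = 0.0042°
θ_3 = φ − θ_1 − θ_2 = -135.0023° (wrapped to (-180°,180°])

0.004 -120.002 -135.002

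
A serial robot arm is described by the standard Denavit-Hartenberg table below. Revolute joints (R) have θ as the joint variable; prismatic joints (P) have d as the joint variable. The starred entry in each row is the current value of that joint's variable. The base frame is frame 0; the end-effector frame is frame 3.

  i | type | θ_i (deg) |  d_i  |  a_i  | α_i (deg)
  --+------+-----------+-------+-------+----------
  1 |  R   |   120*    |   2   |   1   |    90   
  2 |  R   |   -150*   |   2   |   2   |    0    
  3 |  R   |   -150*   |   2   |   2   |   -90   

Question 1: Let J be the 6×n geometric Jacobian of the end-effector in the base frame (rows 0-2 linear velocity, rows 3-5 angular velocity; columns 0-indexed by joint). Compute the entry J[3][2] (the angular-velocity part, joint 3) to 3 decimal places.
axis z_2 = (0.8660,0.5000,0.0000); lever o_n−o_2 = (1.2321,1.8660,1.7321)
cross product → J_v[:, 2] = (0.8660,-1.5000,1.0000)
J_ω[:, 2] = z_2
entry J[3][2] = 0.8660

0.866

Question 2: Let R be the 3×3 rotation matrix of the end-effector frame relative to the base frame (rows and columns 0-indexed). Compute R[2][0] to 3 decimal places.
0.866

End-effector x-axis (col 0 of R) = (-0.2500,0.4330,0.8660)
R[2][0] = 0.8660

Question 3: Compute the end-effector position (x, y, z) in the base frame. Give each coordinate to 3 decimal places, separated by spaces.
after link 1: o_1 = (-0.5000, 0.8660, 2.0000)
after link 2: o_2 = (2.0981, 0.3660, 1.0000)
after link 3: o_3 = (3.3301, 2.2321, 2.7321)

3.330 2.232 2.732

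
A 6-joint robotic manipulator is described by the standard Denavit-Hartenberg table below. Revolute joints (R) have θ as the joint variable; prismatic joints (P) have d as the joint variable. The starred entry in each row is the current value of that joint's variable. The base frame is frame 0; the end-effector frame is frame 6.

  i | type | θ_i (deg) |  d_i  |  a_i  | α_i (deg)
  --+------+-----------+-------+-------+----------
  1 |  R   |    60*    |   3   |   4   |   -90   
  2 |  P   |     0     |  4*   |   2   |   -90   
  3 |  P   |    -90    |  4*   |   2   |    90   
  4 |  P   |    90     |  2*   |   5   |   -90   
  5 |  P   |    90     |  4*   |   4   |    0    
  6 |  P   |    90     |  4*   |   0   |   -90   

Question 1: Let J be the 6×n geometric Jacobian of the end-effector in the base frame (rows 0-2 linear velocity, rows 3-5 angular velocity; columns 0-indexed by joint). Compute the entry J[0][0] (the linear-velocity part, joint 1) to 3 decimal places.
-5.928

axis z_0 = ẑ; lever o_n−o_0 = (5.7321,5.9282,-6.0000)
cross product → J_v[:, 0] = (-5.9282,5.7321,0.0000)
J_ω[:, 0] = z_0
entry J[0][0] = -5.9282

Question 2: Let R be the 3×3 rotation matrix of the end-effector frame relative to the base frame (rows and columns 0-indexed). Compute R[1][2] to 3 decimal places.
-0.866

End-effector z-axis (col 2 of R) = (-0.5000,-0.8660,0.0000)
R[1][2] = -0.8660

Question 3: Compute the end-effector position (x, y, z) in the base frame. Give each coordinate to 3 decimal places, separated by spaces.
5.732 5.928 -6.000

after link 1: o_1 = (2.0000, 3.4641, 3.0000)
after link 2: o_2 = (-0.4641, 7.1962, 3.0000)
after link 3: o_3 = (-2.1962, 8.1962, -1.0000)
after link 4: o_4 = (-3.1962, 6.4641, -6.0000)
after link 5: o_5 = (2.2679, 7.9282, -6.0000)
after link 6: o_6 = (5.7321, 5.9282, -6.0000)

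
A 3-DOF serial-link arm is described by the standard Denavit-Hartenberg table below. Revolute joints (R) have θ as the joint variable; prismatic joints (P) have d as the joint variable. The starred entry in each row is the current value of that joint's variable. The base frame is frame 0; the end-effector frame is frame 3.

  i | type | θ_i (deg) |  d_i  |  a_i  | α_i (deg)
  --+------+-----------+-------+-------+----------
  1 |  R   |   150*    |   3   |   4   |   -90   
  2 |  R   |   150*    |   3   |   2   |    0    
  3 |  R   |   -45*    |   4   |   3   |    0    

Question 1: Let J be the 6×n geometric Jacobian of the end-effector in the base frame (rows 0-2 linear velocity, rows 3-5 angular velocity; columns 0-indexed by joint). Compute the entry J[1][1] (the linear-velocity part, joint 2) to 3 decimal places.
-1.949

axis z_1 = (-0.5000,-0.8660,0.0000); lever o_n−o_1 = (-1.3276,-7.3164,-3.8978)
cross product → J_v[:, 1] = (3.3756,-1.9489,2.5085)
J_ω[:, 1] = z_1
entry J[1][1] = -1.9489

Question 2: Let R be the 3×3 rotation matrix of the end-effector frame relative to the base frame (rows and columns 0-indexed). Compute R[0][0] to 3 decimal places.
End-effector x-axis (col 0 of R) = (0.2241,-0.1294,-0.9659)
R[0][0] = 0.2241

0.224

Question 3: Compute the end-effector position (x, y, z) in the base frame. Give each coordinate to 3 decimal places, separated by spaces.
-4.792 -5.316 -0.898

after link 1: o_1 = (-3.4641, 2.0000, 3.0000)
after link 2: o_2 = (-3.4641, -1.4641, 2.0000)
after link 3: o_3 = (-4.7917, -5.3164, -0.8978)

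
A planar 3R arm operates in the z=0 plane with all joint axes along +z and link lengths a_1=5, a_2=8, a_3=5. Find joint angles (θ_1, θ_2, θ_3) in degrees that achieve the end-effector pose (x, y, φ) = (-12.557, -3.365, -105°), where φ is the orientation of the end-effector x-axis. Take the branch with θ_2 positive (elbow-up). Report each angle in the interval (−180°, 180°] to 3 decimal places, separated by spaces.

135.001 60.002 59.998

wrist centre = target − a_3·(cos φ, sin φ) = (-11.2629, 1.4646)
cos θ_2 = (128.9982−5²−8²)/(2·5·8) = 0.5000; θ_2 = 60.0015° (elbow-up)
β = atan2(1.4646,-11.2629) = 172.5908°; ψ = atan2(6.9283,8.9998) = 37.5901°
θ_1 = β − ψ = 135.0008°
θ_3 = φ − θ_1 − θ_2 = 59.9977° (wrapped to (-180°,180°])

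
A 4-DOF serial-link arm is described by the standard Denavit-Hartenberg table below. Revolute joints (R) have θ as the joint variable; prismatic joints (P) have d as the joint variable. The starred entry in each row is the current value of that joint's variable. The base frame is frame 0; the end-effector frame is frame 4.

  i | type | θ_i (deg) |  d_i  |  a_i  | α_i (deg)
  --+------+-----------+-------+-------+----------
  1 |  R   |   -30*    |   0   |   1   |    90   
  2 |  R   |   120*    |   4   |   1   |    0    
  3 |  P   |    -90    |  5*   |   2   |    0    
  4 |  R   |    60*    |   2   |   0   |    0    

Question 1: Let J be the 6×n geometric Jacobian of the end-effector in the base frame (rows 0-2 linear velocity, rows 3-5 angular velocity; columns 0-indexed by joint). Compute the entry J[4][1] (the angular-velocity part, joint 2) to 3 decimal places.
axis z_1 = (-0.5000,-0.8660,0.0000); lever o_n−o_1 = (-4.4330,-10.1423,1.8660)
cross product → J_v[:, 1] = (-1.6160,0.9330,1.2321)
J_ω[:, 1] = z_1
entry J[4][1] = -0.8660

-0.866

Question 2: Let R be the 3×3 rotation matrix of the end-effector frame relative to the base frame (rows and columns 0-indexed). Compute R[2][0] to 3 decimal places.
End-effector x-axis (col 0 of R) = (0.0000,-0.0000,1.0000)
R[2][0] = 1.0000

1.000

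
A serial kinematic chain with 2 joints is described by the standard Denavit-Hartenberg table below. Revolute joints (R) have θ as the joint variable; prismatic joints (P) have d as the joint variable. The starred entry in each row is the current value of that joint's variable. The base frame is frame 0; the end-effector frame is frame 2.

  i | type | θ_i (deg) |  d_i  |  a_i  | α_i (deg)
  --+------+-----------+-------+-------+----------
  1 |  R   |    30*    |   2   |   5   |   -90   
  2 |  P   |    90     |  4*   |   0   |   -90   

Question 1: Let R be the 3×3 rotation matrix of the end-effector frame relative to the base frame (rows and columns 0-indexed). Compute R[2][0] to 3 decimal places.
-1.000

End-effector x-axis (col 0 of R) = (0.0000,0.0000,-1.0000)
R[2][0] = -1.0000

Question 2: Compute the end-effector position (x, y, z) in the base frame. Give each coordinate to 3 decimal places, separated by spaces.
after link 1: o_1 = (4.3301, 2.5000, 2.0000)
after link 2: o_2 = (2.3301, 5.9641, 2.0000)

2.330 5.964 2.000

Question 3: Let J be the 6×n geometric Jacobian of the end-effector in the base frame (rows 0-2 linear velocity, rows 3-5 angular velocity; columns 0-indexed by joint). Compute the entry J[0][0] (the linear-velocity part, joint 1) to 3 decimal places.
axis z_0 = ẑ; lever o_n−o_0 = (2.3301,5.9641,2.0000)
cross product → J_v[:, 0] = (-5.9641,2.3301,0.0000)
J_ω[:, 0] = z_0
entry J[0][0] = -5.9641

-5.964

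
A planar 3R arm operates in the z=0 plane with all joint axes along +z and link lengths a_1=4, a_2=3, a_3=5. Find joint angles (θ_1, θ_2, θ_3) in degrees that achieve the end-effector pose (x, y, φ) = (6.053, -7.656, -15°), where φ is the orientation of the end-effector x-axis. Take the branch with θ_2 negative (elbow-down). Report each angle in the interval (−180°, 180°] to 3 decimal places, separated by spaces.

wrist centre = target − a_3·(cos φ, sin φ) = (1.2234, -6.3619)
cos θ_2 = (41.9705−4²−3²)/(2·4·3) = 0.7071; θ_2 = -45.0003° (elbow-down)
β = atan2(-6.3619,1.2234) = -79.1151°; ψ = atan2(-2.1213,6.1213) = -19.1137°
θ_1 = β − ψ = -60.0014°
θ_3 = φ − θ_1 − θ_2 = 90.0017° (wrapped to (-180°,180°])

-60.001 -45.000 90.002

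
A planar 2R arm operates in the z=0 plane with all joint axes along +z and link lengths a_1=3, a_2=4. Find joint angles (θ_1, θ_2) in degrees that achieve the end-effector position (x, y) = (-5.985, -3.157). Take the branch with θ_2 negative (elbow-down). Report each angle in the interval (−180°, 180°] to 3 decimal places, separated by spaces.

cos θ_2 = (45.7869−3²−4²)/(2·3·4) = 0.8661; θ_2 = -29.9892° (elbow-down)
β = atan2(-3.1570,-5.9850) = -152.1890°; ψ = atan2(-1.9993,6.4645) = -17.1859°
θ_1 = β − ψ = -135.0031°

-135.003 -29.989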